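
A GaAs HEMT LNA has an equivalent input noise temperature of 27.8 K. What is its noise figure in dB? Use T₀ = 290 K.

0.398 dB

F = 1 + T_e/T₀ = 1 + 27.8/290 = 1.09586
NF = 10 log₁₀(1.09586) = 0.398 dB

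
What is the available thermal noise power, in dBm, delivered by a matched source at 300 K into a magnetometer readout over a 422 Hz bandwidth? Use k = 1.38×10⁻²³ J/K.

P_n = kTB = 1.38×10⁻²³ × 300 × 4.22×10² = 1.75×10⁻¹⁸ W
In dBm: 10 log₁₀(1.75×10⁻¹⁸ / 10⁻³) = −147.6 dBm

−147.6 dBm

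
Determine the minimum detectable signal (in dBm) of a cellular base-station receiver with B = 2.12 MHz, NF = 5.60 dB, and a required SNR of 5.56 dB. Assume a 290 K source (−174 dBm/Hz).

Sensitivity = −174 + 10 log₁₀(B) + NF + SNR_min
= −174 + 63.26 + 5.60 + 5.56
= −99.58 dBm → −99.6 dBm

−99.6 dBm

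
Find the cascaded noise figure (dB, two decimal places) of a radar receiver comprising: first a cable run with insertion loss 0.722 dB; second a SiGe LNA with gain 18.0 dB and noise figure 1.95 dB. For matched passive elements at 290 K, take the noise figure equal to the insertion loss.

2.67 dB

Convert to linear (a loss of L dB is a gain of −L dB): F_i = 10^(NF_i/10), G_i = 10^(G_i,dB/10)
  Stage 1: F_1 = 10^(0.722/10) = 1.181, G_1 = 10^(−0.722/10) = 0.8468
  Stage 2: F_2 = 10^(1.95/10) = 1.567, G_2 = 10^(18.0/10) = 63.10
Friis cascade:
  F = 1.181 + (1.567 − 1)/0.8468 = 1.850
NF = 10 log₁₀(1.850) = 2.67 dB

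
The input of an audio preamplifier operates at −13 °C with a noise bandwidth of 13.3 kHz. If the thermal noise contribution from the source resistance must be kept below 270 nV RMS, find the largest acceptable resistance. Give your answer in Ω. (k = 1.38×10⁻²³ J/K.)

382 Ω

T = −13 °C + 273.15 = 260.15 K
Johnson–Nyquist: V_n = √(4kTRB) ⇒ R = V_n² / (4kTB)
4kTB = 4 × 1.38×10⁻²³ × 260.15 × 1.33×10⁴ = 1.91×10⁻¹⁶
R = (2.70×10⁻⁷)² / 1.91×10⁻¹⁶ = 3.82×10² Ω = 382 Ω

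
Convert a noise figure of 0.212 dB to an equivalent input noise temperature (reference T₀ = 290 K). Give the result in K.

F = 10^(0.212/10) = 1.05003
T_e = (F − 1)·T₀ = (1.05003 − 1) × 290 = 14.5 K

14.5 K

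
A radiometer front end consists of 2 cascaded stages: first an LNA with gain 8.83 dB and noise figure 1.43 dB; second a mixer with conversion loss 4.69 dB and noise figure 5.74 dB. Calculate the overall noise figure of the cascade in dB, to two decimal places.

2.43 dB

Convert to linear (a loss of L dB is a gain of −L dB): F_i = 10^(NF_i/10), G_i = 10^(G_i,dB/10)
  Stage 1: F_1 = 10^(1.43/10) = 1.390, G_1 = 10^(8.83/10) = 7.638
  Stage 2: F_2 = 10^(5.74/10) = 3.750, G_2 = 10^(−4.69/10) = 0.3396
Friis cascade:
  F = 1.390 + (3.750 − 1)/7.638 = 1.750
NF = 10 log₁₀(1.750) = 2.43 dB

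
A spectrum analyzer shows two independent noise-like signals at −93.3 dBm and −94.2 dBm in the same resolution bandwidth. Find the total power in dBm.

−90.7 dBm

Convert to linear, add, convert back:
P₁ = 4.68×10⁻¹³ W, P₂ = 3.80×10⁻¹³ W
P_tot = 8.48×10⁻¹³ W → 10 log₁₀(P_tot / 10⁻³) = −90.7 dBm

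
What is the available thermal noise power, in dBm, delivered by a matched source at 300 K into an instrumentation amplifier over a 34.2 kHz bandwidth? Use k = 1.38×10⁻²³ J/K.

−128.5 dBm

P_n = kTB = 1.38×10⁻²³ × 300 × 3.42×10⁴ = 1.42×10⁻¹⁶ W
In dBm: 10 log₁₀(1.42×10⁻¹⁶ / 10⁻³) = −128.5 dBm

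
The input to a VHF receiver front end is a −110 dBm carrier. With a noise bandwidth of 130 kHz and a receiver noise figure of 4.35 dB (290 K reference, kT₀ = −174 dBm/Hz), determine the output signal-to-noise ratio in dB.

Noise floor: N = −174 + 10 log₁₀(B) + NF
10 log₁₀(1.30×10⁵) = 51.14 dB
N = −174 + 51.14 + 4.35 = −118.51 dBm
SNR = P_sig − N = −110 − (−118.51) = 8.51 dB → 8.5 dB

8.5 dB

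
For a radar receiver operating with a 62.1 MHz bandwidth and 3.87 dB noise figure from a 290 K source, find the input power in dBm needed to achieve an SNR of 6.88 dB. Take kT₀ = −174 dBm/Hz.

Sensitivity = −174 + 10 log₁₀(B) + NF + SNR_min
= −174 + 77.93 + 3.87 + 6.88
= −85.32 dBm → −85.3 dBm

−85.3 dBm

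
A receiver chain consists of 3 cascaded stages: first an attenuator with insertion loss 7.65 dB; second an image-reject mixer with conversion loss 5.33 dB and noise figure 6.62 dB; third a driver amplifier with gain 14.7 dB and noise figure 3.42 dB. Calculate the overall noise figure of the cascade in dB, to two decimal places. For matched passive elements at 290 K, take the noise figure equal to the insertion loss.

17.03 dB

Convert to linear (a loss of L dB is a gain of −L dB): F_i = 10^(NF_i/10), G_i = 10^(G_i,dB/10)
  Stage 1: F_1 = 10^(7.65/10) = 5.821, G_1 = 10^(−7.65/10) = 0.1718
  Stage 2: F_2 = 10^(6.62/10) = 4.592, G_2 = 10^(−5.33/10) = 0.2931
  Stage 3: F_3 = 10^(3.42/10) = 2.198, G_3 = 10^(14.7/10) = 29.51
Friis cascade:
  F = 5.821 + (4.592 − 1)/0.1718 + (2.198 − 1)/0.05035 = 50.52
NF = 10 log₁₀(50.52) = 17.03 dB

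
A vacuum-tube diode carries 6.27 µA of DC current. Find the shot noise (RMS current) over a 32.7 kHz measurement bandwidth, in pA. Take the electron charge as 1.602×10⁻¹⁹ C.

256 pA

I_n = √(2qI·B)
2qI·B = 2 × 1.602×10⁻¹⁹ × 6.27×10⁻⁶ × 3.27×10⁴ = 6.57×10⁻²⁰ A²
I_n = √(6.57×10⁻²⁰) = 2.56×10⁻¹⁰ A = 256 pA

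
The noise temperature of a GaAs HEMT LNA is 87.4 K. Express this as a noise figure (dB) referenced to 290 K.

1.14 dB

F = 1 + T_e/T₀ = 1 + 87.4/290 = 1.30138
NF = 10 log₁₀(1.30138) = 1.14 dB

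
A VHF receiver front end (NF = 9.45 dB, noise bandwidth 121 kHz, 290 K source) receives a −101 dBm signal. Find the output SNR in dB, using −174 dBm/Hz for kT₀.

12.7 dB

Noise floor: N = −174 + 10 log₁₀(B) + NF
10 log₁₀(1.21×10⁵) = 50.83 dB
N = −174 + 50.83 + 9.45 = −113.72 dBm
SNR = P_sig − N = −101 − (−113.72) = 12.72 dB → 12.7 dB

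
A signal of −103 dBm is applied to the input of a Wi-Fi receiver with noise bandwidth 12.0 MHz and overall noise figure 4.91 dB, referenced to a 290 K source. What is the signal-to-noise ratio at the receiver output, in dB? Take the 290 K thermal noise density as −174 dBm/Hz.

−4.7 dB

Noise floor: N = −174 + 10 log₁₀(B) + NF
10 log₁₀(1.20×10⁷) = 70.79 dB
N = −174 + 70.79 + 4.91 = −98.30 dBm
SNR = P_sig − N = −103 − (−98.30) = −4.70 dB → −4.7 dB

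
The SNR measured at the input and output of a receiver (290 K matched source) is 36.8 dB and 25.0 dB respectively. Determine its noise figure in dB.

11.8 dB

NF (dB) = SNR_in(dB) − SNR_out(dB) when the source is at T₀
NF = 36.8 − 25.0 = 11.8 dB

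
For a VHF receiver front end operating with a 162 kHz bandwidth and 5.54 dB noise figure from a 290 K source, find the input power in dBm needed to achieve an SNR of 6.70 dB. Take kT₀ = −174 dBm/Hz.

−109.7 dBm

Sensitivity = −174 + 10 log₁₀(B) + NF + SNR_min
= −174 + 52.1 + 5.54 + 6.70
= −109.66 dBm → −109.7 dBm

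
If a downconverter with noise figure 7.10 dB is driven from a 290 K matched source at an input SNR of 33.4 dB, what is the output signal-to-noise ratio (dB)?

26.30 dB

By definition F = SNR_in/SNR_out, so in dB: SNR_out = SNR_in − NF
SNR_out = 33.4 − 7.10 = 26.30 dB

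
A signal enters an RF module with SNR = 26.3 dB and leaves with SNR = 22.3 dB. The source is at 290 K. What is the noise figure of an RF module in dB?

NF (dB) = SNR_in(dB) − SNR_out(dB) when the source is at T₀
NF = 26.3 − 22.3 = 4.0 dB

4.0 dB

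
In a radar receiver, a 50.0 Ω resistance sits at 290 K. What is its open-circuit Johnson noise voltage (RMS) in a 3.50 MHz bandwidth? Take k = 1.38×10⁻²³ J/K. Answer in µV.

1.67 µV

V_n = √(4kTRB)
4kTRB = 4 × 1.38×10⁻²³ × 290 × 5.00×10¹ × 3.50×10⁶ = 2.80×10⁻¹² V²
V_n = √(2.80×10⁻¹²) = 1.67×10⁻⁶ V = 1.67 µV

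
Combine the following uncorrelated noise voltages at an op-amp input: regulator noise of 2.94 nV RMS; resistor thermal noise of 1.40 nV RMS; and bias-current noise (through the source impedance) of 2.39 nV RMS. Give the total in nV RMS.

Uncorrelated sources add in power (mean-square): V_tot = √(ΣV_i²)
V_tot = √[(2.94×10⁻⁹)² + (1.40×10⁻⁹)² + (2.39×10⁻⁹)²] = 4.04×10⁻⁹ V = 4.04 nV

4.04 nV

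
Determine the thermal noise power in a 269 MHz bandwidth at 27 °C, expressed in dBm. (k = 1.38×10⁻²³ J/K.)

T = 27 °C + 273.15 = 300.15 K
P_n = kTB = 1.38×10⁻²³ × 300.15 × 2.69×10⁸ = 1.11×10⁻¹² W
In dBm: 10 log₁₀(1.11×10⁻¹² / 10⁻³) = −89.5 dBm

−89.5 dBm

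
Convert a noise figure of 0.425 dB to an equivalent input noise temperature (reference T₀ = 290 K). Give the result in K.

F = 10^(0.425/10) = 1.10281
T_e = (F − 1)·T₀ = (1.10281 − 1) × 290 = 29.8 K

29.8 K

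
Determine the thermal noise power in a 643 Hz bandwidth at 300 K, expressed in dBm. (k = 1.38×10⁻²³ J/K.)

−145.7 dBm

P_n = kTB = 1.38×10⁻²³ × 300 × 6.43×10² = 2.66×10⁻¹⁸ W
In dBm: 10 log₁₀(2.66×10⁻¹⁸ / 10⁻³) = −145.7 dBm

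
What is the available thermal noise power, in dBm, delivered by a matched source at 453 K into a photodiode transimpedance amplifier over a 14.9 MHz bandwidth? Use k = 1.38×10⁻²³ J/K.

P_n = kTB = 1.38×10⁻²³ × 453 × 1.49×10⁷ = 9.31×10⁻¹⁴ W
In dBm: 10 log₁₀(9.31×10⁻¹⁴ / 10⁻³) = −100.3 dBm

−100.3 dBm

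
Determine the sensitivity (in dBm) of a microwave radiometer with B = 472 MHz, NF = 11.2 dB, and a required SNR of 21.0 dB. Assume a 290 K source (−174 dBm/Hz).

−55.1 dBm

Sensitivity = −174 + 10 log₁₀(B) + NF + SNR_min
= −174 + 86.74 + 11.2 + 21.0
= −55.06 dBm → −55.1 dBm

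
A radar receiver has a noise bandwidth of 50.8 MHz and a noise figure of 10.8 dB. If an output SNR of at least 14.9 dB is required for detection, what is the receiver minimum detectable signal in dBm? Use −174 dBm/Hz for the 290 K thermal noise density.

−71.2 dBm

Sensitivity = −174 + 10 log₁₀(B) + NF + SNR_min
= −174 + 77.06 + 10.8 + 14.9
= −71.24 dBm → −71.2 dBm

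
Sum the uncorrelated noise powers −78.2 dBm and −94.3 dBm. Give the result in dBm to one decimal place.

Convert to linear, add, convert back:
P₁ = 1.51×10⁻¹¹ W, P₂ = 3.72×10⁻¹³ W
P_tot = 1.55×10⁻¹¹ W → 10 log₁₀(P_tot / 10⁻³) = −78.1 dBm

−78.1 dBm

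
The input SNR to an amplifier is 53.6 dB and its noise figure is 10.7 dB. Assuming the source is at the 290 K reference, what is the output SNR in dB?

By definition F = SNR_in/SNR_out, so in dB: SNR_out = SNR_in − NF
SNR_out = 53.6 − 10.7 = 42.9 dB

42.9 dB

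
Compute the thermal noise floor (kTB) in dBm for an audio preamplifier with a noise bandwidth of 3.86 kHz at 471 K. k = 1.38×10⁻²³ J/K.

−136.0 dBm

P_n = kTB = 1.38×10⁻²³ × 471 × 3.86×10³ = 2.51×10⁻¹⁷ W
In dBm: 10 log₁₀(2.51×10⁻¹⁷ / 10⁻³) = −136.0 dBm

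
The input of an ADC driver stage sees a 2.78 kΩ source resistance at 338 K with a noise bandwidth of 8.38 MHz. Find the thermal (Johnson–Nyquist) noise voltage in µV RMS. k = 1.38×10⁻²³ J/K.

20.8 µV

V_n = √(4kTRB)
4kTRB = 4 × 1.38×10⁻²³ × 338 × 2.78×10³ × 8.38×10⁶ = 4.35×10⁻¹⁰ V²
V_n = √(4.35×10⁻¹⁰) = 2.08×10⁻⁵ V = 20.8 µV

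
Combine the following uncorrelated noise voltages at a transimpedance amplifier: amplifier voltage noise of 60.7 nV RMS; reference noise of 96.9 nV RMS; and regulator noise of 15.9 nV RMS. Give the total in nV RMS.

115 nV

Uncorrelated sources add in power (mean-square): V_tot = √(ΣV_i²)
V_tot = √[(6.07×10⁻⁸)² + (9.69×10⁻⁸)² + (1.59×10⁻⁸)²] = 1.15×10⁻⁷ V = 115 nV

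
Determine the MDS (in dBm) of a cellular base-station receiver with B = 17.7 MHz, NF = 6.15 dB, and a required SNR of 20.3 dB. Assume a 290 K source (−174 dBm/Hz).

−75.1 dBm

Sensitivity = −174 + 10 log₁₀(B) + NF + SNR_min
= −174 + 72.48 + 6.15 + 20.3
= −75.07 dBm → −75.1 dBm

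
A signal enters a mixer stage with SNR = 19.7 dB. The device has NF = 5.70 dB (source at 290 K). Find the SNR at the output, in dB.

By definition F = SNR_in/SNR_out, so in dB: SNR_out = SNR_in − NF
SNR_out = 19.7 − 5.70 = 14.00 dB

14.00 dB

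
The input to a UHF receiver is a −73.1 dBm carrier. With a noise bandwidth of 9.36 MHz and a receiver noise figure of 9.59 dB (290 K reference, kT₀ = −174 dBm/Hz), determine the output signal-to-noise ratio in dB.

Noise floor: N = −174 + 10 log₁₀(B) + NF
10 log₁₀(9.36×10⁶) = 69.71 dB
N = −174 + 69.71 + 9.59 = −94.70 dBm
SNR = P_sig − N = −73.1 − (−94.70) = 21.60 dB → 21.6 dB

21.6 dB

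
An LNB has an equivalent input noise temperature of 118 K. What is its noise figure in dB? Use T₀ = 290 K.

1.48 dB

F = 1 + T_e/T₀ = 1 + 118/290 = 1.4069
NF = 10 log₁₀(1.4069) = 1.48 dB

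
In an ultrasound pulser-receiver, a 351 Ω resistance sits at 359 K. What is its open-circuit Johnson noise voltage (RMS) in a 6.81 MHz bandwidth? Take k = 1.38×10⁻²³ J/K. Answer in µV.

V_n = √(4kTRB)
4kTRB = 4 × 1.38×10⁻²³ × 359 × 3.51×10² × 6.81×10⁶ = 4.74×10⁻¹¹ V²
V_n = √(4.74×10⁻¹¹) = 6.88×10⁻⁶ V = 6.88 µV

6.88 µV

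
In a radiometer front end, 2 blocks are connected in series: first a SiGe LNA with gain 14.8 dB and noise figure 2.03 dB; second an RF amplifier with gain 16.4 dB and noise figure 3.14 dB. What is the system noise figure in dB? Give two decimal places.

2.12 dB

Convert to linear (a loss of L dB is a gain of −L dB): F_i = 10^(NF_i/10), G_i = 10^(G_i,dB/10)
  Stage 1: F_1 = 10^(2.03/10) = 1.596, G_1 = 10^(14.8/10) = 30.20
  Stage 2: F_2 = 10^(3.14/10) = 2.061, G_2 = 10^(16.4/10) = 43.65
Friis cascade:
  F = 1.596 + (2.061 − 1)/30.20 = 1.631
NF = 10 log₁₀(1.631) = 2.12 dB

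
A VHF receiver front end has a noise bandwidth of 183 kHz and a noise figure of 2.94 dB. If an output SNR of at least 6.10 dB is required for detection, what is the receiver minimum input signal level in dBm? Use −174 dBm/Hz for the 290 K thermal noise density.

Sensitivity = −174 + 10 log₁₀(B) + NF + SNR_min
= −174 + 52.62 + 2.94 + 6.10
= −112.34 dBm → −112.3 dBm

−112.3 dBm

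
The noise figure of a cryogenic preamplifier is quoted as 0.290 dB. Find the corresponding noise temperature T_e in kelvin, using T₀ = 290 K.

F = 10^(0.290/10) = 1.06905
T_e = (F − 1)·T₀ = (1.06905 − 1) × 290 = 20.0 K

20.0 K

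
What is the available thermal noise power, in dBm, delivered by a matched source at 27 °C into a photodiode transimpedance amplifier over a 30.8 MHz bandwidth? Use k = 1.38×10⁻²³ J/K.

−98.9 dBm

T = 27 °C + 273.15 = 300.15 K
P_n = kTB = 1.38×10⁻²³ × 300.15 × 3.08×10⁷ = 1.28×10⁻¹³ W
In dBm: 10 log₁₀(1.28×10⁻¹³ / 10⁻³) = −98.9 dBm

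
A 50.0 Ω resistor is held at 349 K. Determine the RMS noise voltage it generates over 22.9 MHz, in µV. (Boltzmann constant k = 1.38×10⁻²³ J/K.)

4.70 µV

V_n = √(4kTRB)
4kTRB = 4 × 1.38×10⁻²³ × 349 × 5.00×10¹ × 2.29×10⁷ = 2.21×10⁻¹¹ V²
V_n = √(2.21×10⁻¹¹) = 4.70×10⁻⁶ V = 4.70 µV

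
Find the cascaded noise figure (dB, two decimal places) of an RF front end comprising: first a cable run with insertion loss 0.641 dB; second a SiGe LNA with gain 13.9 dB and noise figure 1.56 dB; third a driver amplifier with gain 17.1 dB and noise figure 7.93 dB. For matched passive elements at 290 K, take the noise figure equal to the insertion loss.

Convert to linear (a loss of L dB is a gain of −L dB): F_i = 10^(NF_i/10), G_i = 10^(G_i,dB/10)
  Stage 1: F_1 = 10^(0.641/10) = 1.159, G_1 = 10^(−0.641/10) = 0.8628
  Stage 2: F_2 = 10^(1.56/10) = 1.432, G_2 = 10^(13.9/10) = 24.55
  Stage 3: F_3 = 10^(7.93/10) = 6.209, G_3 = 10^(17.1/10) = 51.29
Friis cascade:
  F = 1.159 + (1.432 − 1)/0.8628 + (6.209 − 1)/21.18 = 1.906
NF = 10 log₁₀(1.906) = 2.80 dB

2.80 dB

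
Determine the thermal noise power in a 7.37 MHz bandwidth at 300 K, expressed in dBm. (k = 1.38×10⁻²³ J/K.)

P_n = kTB = 1.38×10⁻²³ × 300 × 7.37×10⁶ = 3.05×10⁻¹⁴ W
In dBm: 10 log₁₀(3.05×10⁻¹⁴ / 10⁻³) = −105.2 dBm

−105.2 dBm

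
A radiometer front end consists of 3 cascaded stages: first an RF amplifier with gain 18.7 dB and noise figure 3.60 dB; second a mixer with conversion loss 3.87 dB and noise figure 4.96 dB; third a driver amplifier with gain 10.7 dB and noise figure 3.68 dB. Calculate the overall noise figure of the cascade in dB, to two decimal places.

3.74 dB

Convert to linear (a loss of L dB is a gain of −L dB): F_i = 10^(NF_i/10), G_i = 10^(G_i,dB/10)
  Stage 1: F_1 = 10^(3.60/10) = 2.291, G_1 = 10^(18.7/10) = 74.13
  Stage 2: F_2 = 10^(4.96/10) = 3.133, G_2 = 10^(−3.87/10) = 0.4102
  Stage 3: F_3 = 10^(3.68/10) = 2.333, G_3 = 10^(10.7/10) = 11.75
Friis cascade:
  F = 2.291 + (3.133 − 1)/74.13 + (2.333 − 1)/30.41 = 2.363
NF = 10 log₁₀(2.363) = 3.74 dB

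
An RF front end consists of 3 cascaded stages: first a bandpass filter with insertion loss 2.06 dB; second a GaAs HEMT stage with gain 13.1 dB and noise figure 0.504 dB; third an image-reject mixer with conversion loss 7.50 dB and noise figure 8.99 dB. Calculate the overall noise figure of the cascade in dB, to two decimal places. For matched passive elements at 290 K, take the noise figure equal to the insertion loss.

Convert to linear (a loss of L dB is a gain of −L dB): F_i = 10^(NF_i/10), G_i = 10^(G_i,dB/10)
  Stage 1: F_1 = 10^(2.06/10) = 1.607, G_1 = 10^(−2.06/10) = 0.6223
  Stage 2: F_2 = 10^(0.504/10) = 1.123, G_2 = 10^(13.1/10) = 20.42
  Stage 3: F_3 = 10^(8.99/10) = 7.925, G_3 = 10^(−7.50/10) = 0.1778
Friis cascade:
  F = 1.607 + (1.123 − 1)/0.6223 + (7.925 − 1)/12.71 = 2.350
NF = 10 log₁₀(2.350) = 3.71 dB

3.71 dB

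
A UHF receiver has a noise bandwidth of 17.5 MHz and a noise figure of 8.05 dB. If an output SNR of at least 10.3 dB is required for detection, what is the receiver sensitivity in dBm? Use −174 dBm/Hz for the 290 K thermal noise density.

Sensitivity = −174 + 10 log₁₀(B) + NF + SNR_min
= −174 + 72.43 + 8.05 + 10.3
= −83.22 dBm → −83.2 dBm

−83.2 dBm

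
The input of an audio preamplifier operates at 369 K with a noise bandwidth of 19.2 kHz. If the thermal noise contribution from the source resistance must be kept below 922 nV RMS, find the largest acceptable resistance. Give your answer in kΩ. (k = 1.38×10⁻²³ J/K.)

Johnson–Nyquist: V_n = √(4kTRB) ⇒ R = V_n² / (4kTB)
4kTB = 4 × 1.38×10⁻²³ × 369 × 1.92×10⁴ = 3.91×10⁻¹⁶
R = (9.22×10⁻⁷)² / 3.91×10⁻¹⁶ = 2.17×10³ Ω = 2.17 kΩ

2.17 kΩ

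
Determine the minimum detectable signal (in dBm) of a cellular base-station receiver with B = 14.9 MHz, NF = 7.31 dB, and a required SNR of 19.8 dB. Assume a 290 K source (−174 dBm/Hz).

−75.2 dBm

Sensitivity = −174 + 10 log₁₀(B) + NF + SNR_min
= −174 + 71.73 + 7.31 + 19.8
= −75.16 dBm → −75.2 dBm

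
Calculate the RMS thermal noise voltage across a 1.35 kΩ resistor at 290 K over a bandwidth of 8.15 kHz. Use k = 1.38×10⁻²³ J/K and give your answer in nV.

V_n = √(4kTRB)
4kTRB = 4 × 1.38×10⁻²³ × 290 × 1.35×10³ × 8.15×10³ = 1.76×10⁻¹³ V²
V_n = √(1.76×10⁻¹³) = 4.20×10⁻⁷ V = 420 nV

420 nV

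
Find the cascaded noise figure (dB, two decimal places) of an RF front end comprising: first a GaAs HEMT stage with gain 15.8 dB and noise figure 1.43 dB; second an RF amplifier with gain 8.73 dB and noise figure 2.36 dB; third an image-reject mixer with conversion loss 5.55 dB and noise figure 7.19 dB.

1.53 dB

Convert to linear (a loss of L dB is a gain of −L dB): F_i = 10^(NF_i/10), G_i = 10^(G_i,dB/10)
  Stage 1: F_1 = 10^(1.43/10) = 1.390, G_1 = 10^(15.8/10) = 38.02
  Stage 2: F_2 = 10^(2.36/10) = 1.722, G_2 = 10^(8.73/10) = 7.464
  Stage 3: F_3 = 10^(7.19/10) = 5.236, G_3 = 10^(−5.55/10) = 0.2786
Friis cascade:
  F = 1.390 + (1.722 − 1)/38.02 + (5.236 − 1)/283.8 = 1.424
NF = 10 log₁₀(1.424) = 1.53 dB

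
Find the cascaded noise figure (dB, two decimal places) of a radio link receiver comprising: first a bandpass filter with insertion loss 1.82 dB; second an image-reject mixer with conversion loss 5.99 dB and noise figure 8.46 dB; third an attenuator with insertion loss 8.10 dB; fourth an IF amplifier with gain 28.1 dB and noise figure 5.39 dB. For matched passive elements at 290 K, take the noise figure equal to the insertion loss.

Convert to linear (a loss of L dB is a gain of −L dB): F_i = 10^(NF_i/10), G_i = 10^(G_i,dB/10)
  Stage 1: F_1 = 10^(1.82/10) = 1.521, G_1 = 10^(−1.82/10) = 0.6577
  Stage 2: F_2 = 10^(8.46/10) = 7.015, G_2 = 10^(−5.99/10) = 0.2518
  Stage 3: F_3 = 10^(8.10/10) = 6.457, G_3 = 10^(−8.10/10) = 0.1549
  Stage 4: F_4 = 10^(5.39/10) = 3.459, G_4 = 10^(28.1/10) = 645.7
Friis cascade:
  F = 1.521 + (7.015 − 1)/0.6577 + (6.457 − 1)/0.1656 + (3.459 − 1)/0.02564 = 139.5
NF = 10 log₁₀(139.5) = 21.45 dB

21.45 dB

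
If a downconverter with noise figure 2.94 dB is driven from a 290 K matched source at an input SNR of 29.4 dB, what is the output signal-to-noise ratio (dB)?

By definition F = SNR_in/SNR_out, so in dB: SNR_out = SNR_in − NF
SNR_out = 29.4 − 2.94 = 26.46 dB

26.46 dB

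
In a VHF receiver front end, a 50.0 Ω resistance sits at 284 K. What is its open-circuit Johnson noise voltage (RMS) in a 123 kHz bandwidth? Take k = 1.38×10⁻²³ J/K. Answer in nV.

311 nV

V_n = √(4kTRB)
4kTRB = 4 × 1.38×10⁻²³ × 284 × 5.00×10¹ × 1.23×10⁵ = 9.64×10⁻¹⁴ V²
V_n = √(9.64×10⁻¹⁴) = 3.11×10⁻⁷ V = 311 nV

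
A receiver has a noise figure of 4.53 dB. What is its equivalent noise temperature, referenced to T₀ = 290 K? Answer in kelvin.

F = 10^(4.53/10) = 2.83792
T_e = (F − 1)·T₀ = (2.83792 − 1) × 290 = 533 K

533 K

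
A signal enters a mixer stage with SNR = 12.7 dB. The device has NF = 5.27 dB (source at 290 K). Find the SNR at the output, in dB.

By definition F = SNR_in/SNR_out, so in dB: SNR_out = SNR_in − NF
SNR_out = 12.7 − 5.27 = 7.43 dB

7.43 dB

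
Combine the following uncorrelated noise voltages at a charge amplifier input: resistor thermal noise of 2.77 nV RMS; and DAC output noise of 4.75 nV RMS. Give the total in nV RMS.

Uncorrelated sources add in power (mean-square): V_tot = √(ΣV_i²)
V_tot = √[(2.77×10⁻⁹)² + (4.75×10⁻⁹)²] = 5.50×10⁻⁹ V = 5.50 nV

5.50 nV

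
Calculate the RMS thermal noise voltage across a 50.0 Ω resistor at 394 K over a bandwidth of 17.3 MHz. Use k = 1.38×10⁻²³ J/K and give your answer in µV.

4.34 µV

V_n = √(4kTRB)
4kTRB = 4 × 1.38×10⁻²³ × 394 × 5.00×10¹ × 1.73×10⁷ = 1.88×10⁻¹¹ V²
V_n = √(1.88×10⁻¹¹) = 4.34×10⁻⁶ V = 4.34 µV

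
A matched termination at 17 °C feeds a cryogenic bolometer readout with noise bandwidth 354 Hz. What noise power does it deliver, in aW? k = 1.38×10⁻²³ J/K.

1.42 aW

T = 17 °C + 273.15 = 290.15 K
P_n = kTB = 1.38×10⁻²³ × 290.15 × 3.54×10² = 1.42×10⁻¹⁸ W = 1.42 aW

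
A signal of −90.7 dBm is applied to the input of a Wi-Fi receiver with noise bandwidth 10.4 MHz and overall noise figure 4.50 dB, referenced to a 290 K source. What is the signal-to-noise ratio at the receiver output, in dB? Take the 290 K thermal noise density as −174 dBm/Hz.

8.6 dB

Noise floor: N = −174 + 10 log₁₀(B) + NF
10 log₁₀(1.04×10⁷) = 70.17 dB
N = −174 + 70.17 + 4.50 = −99.33 dBm
SNR = P_sig − N = −90.7 − (−99.33) = 8.63 dB → 8.6 dB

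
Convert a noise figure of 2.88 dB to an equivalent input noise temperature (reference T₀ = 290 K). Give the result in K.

F = 10^(2.88/10) = 1.94089
T_e = (F − 1)·T₀ = (1.94089 − 1) × 290 = 273 K

273 K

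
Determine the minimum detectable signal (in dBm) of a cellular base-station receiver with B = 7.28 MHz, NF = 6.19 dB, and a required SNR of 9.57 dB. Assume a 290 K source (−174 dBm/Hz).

−89.6 dBm

Sensitivity = −174 + 10 log₁₀(B) + NF + SNR_min
= −174 + 68.62 + 6.19 + 9.57
= −89.62 dBm → −89.6 dBm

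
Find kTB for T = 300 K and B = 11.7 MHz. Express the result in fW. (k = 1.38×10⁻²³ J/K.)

P_n = kTB = 1.38×10⁻²³ × 300 × 1.17×10⁷ = 4.84×10⁻¹⁴ W = 48.4 fW

48.4 fW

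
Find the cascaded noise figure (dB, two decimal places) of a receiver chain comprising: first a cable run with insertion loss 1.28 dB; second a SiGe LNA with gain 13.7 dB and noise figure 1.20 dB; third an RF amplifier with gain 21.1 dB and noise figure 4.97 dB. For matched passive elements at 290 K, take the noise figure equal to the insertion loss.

2.77 dB

Convert to linear (a loss of L dB is a gain of −L dB): F_i = 10^(NF_i/10), G_i = 10^(G_i,dB/10)
  Stage 1: F_1 = 10^(1.28/10) = 1.343, G_1 = 10^(−1.28/10) = 0.7447
  Stage 2: F_2 = 10^(1.20/10) = 1.318, G_2 = 10^(13.7/10) = 23.44
  Stage 3: F_3 = 10^(4.97/10) = 3.141, G_3 = 10^(21.1/10) = 128.8
Friis cascade:
  F = 1.343 + (1.318 − 1)/0.7447 + (3.141 − 1)/17.46 = 1.893
NF = 10 log₁₀(1.893) = 2.77 dB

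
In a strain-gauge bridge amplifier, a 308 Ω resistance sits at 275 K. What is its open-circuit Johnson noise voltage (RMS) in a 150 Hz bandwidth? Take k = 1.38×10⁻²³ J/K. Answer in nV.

V_n = √(4kTRB)
4kTRB = 4 × 1.38×10⁻²³ × 275 × 3.08×10² × 1.50×10² = 7.01×10⁻¹⁶ V²
V_n = √(7.01×10⁻¹⁶) = 2.65×10⁻⁸ V = 26.5 nV

26.5 nV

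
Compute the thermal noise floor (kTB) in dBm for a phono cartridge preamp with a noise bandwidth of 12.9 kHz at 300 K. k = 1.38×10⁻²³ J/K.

P_n = kTB = 1.38×10⁻²³ × 300 × 1.29×10⁴ = 5.34×10⁻¹⁷ W
In dBm: 10 log₁₀(5.34×10⁻¹⁷ / 10⁻³) = −132.7 dBm

−132.7 dBm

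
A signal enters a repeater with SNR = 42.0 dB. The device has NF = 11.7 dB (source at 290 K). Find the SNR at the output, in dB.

By definition F = SNR_in/SNR_out, so in dB: SNR_out = SNR_in − NF
SNR_out = 42.0 − 11.7 = 30.3 dB

30.3 dB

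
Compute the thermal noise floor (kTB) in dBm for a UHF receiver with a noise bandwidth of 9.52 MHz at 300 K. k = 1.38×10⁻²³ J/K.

P_n = kTB = 1.38×10⁻²³ × 300 × 9.52×10⁶ = 3.94×10⁻¹⁴ W
In dBm: 10 log₁₀(3.94×10⁻¹⁴ / 10⁻³) = −104.0 dBm

−104.0 dBm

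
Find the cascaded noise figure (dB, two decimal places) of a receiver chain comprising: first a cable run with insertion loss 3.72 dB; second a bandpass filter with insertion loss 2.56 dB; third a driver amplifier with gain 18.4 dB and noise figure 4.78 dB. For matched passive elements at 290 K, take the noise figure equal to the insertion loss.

Convert to linear (a loss of L dB is a gain of −L dB): F_i = 10^(NF_i/10), G_i = 10^(G_i,dB/10)
  Stage 1: F_1 = 10^(3.72/10) = 2.355, G_1 = 10^(−3.72/10) = 0.4246
  Stage 2: F_2 = 10^(2.56/10) = 1.803, G_2 = 10^(−2.56/10) = 0.5546
  Stage 3: F_3 = 10^(4.78/10) = 3.006, G_3 = 10^(18.4/10) = 69.18
Friis cascade:
  F = 2.355 + (1.803 − 1)/0.4246 + (3.006 − 1)/0.2355 = 12.76
NF = 10 log₁₀(12.76) = 11.06 dB

11.06 dB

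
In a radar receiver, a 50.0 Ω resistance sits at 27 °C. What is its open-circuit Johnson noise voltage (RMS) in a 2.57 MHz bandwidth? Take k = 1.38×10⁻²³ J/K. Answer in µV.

T = 27 °C + 273.15 = 300.15 K
V_n = √(4kTRB)
4kTRB = 4 × 1.38×10⁻²³ × 300.15 × 5.00×10¹ × 2.57×10⁶ = 2.13×10⁻¹² V²
V_n = √(2.13×10⁻¹²) = 1.46×10⁻⁶ V = 1.46 µV

1.46 µV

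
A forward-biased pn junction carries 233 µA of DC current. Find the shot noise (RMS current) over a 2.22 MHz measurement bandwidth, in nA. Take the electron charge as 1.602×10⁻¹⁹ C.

12.9 nA

I_n = √(2qI·B)
2qI·B = 2 × 1.602×10⁻¹⁹ × 2.33×10⁻⁴ × 2.22×10⁶ = 1.66×10⁻¹⁶ A²
I_n = √(1.66×10⁻¹⁶) = 1.29×10⁻⁸ A = 12.9 nA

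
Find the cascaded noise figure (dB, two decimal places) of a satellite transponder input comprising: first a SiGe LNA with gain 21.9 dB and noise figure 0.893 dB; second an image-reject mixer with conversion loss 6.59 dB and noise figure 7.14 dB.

Convert to linear (a loss of L dB is a gain of −L dB): F_i = 10^(NF_i/10), G_i = 10^(G_i,dB/10)
  Stage 1: F_1 = 10^(0.893/10) = 1.228, G_1 = 10^(21.9/10) = 154.9
  Stage 2: F_2 = 10^(7.14/10) = 5.176, G_2 = 10^(−6.59/10) = 0.2193
Friis cascade:
  F = 1.228 + (5.176 − 1)/154.9 = 1.255
NF = 10 log₁₀(1.255) = 0.99 dB

0.99 dB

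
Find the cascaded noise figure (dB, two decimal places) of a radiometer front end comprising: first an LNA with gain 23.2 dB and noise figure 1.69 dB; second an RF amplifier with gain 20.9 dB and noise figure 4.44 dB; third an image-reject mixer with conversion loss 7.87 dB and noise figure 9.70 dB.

1.72 dB

Convert to linear (a loss of L dB is a gain of −L dB): F_i = 10^(NF_i/10), G_i = 10^(G_i,dB/10)
  Stage 1: F_1 = 10^(1.69/10) = 1.476, G_1 = 10^(23.2/10) = 208.9
  Stage 2: F_2 = 10^(4.44/10) = 2.780, G_2 = 10^(20.9/10) = 123.0
  Stage 3: F_3 = 10^(9.70/10) = 9.333, G_3 = 10^(−7.87/10) = 0.1633
Friis cascade:
  F = 1.476 + (2.780 − 1)/208.9 + (9.333 − 1)/2.570×10⁴ = 1.485
NF = 10 log₁₀(1.485) = 1.72 dB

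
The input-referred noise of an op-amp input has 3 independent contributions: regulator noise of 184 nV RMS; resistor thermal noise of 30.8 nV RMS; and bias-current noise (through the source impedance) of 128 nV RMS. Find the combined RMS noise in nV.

Uncorrelated sources add in power (mean-square): V_tot = √(ΣV_i²)
V_tot = √[(1.84×10⁻⁷)² + (3.08×10⁻⁸)² + (1.28×10⁻⁷)²] = 2.26×10⁻⁷ V = 226 nV

226 nV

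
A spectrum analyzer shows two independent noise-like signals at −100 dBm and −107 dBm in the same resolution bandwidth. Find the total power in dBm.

Convert to linear, add, convert back:
P₁ = 1.00×10⁻¹³ W, P₂ = 2.00×10⁻¹⁴ W
P_tot = 1.20×10⁻¹³ W → 10 log₁₀(P_tot / 10⁻³) = −99.2 dBm

−99.2 dBm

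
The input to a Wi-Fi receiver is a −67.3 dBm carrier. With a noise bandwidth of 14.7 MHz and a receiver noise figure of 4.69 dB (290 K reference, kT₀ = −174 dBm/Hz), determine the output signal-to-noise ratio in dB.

Noise floor: N = −174 + 10 log₁₀(B) + NF
10 log₁₀(1.47×10⁷) = 71.67 dB
N = −174 + 71.67 + 4.69 = −97.64 dBm
SNR = P_sig − N = −67.3 − (−97.64) = 30.34 dB → 30.3 dB

30.3 dB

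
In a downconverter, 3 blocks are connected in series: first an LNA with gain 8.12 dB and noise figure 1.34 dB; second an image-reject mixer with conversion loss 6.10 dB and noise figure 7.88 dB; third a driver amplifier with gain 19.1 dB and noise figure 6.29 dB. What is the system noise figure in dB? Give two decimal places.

Convert to linear (a loss of L dB is a gain of −L dB): F_i = 10^(NF_i/10), G_i = 10^(G_i,dB/10)
  Stage 1: F_1 = 10^(1.34/10) = 1.361, G_1 = 10^(8.12/10) = 6.486
  Stage 2: F_2 = 10^(7.88/10) = 6.138, G_2 = 10^(−6.10/10) = 0.2455
  Stage 3: F_3 = 10^(6.29/10) = 4.256, G_3 = 10^(19.1/10) = 81.28
Friis cascade:
  F = 1.361 + (6.138 − 1)/6.486 + (4.256 − 1)/1.592 = 4.198
NF = 10 log₁₀(4.198) = 6.23 dB

6.23 dB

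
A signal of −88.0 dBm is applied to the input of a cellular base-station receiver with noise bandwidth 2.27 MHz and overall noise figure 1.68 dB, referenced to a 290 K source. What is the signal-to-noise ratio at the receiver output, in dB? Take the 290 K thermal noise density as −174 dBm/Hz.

20.8 dB

Noise floor: N = −174 + 10 log₁₀(B) + NF
10 log₁₀(2.27×10⁶) = 63.56 dB
N = −174 + 63.56 + 1.68 = −108.76 dBm
SNR = P_sig − N = −88.0 − (−108.76) = 20.76 dB → 20.8 dB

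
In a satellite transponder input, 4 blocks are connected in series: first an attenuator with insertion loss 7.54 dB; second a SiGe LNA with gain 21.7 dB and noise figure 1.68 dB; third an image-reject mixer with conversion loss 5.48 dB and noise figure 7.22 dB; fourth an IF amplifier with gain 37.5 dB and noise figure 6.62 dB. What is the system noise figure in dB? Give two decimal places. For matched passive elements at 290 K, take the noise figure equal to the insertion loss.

Convert to linear (a loss of L dB is a gain of −L dB): F_i = 10^(NF_i/10), G_i = 10^(G_i,dB/10)
  Stage 1: F_1 = 10^(7.54/10) = 5.675, G_1 = 10^(−7.54/10) = 0.1762
  Stage 2: F_2 = 10^(1.68/10) = 1.472, G_2 = 10^(21.7/10) = 147.9
  Stage 3: F_3 = 10^(7.22/10) = 5.272, G_3 = 10^(−5.48/10) = 0.2831
  Stage 4: F_4 = 10^(6.62/10) = 4.592, G_4 = 10^(37.5/10) = 5623
Friis cascade:
  F = 5.675 + (1.472 − 1)/0.1762 + (5.272 − 1)/26.06 + (4.592 − 1)/7.379 = 9.007
NF = 10 log₁₀(9.007) = 9.55 dB

9.55 dB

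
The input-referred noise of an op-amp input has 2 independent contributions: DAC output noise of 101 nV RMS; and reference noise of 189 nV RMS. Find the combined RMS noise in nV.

Uncorrelated sources add in power (mean-square): V_tot = √(ΣV_i²)
V_tot = √[(1.01×10⁻⁷)² + (1.89×10⁻⁷)²] = 2.14×10⁻⁷ V = 214 nV

214 nV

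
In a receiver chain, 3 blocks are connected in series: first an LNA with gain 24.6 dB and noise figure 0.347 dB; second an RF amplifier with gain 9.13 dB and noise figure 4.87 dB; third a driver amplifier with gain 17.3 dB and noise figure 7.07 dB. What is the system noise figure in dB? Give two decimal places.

Convert to linear (a loss of L dB is a gain of −L dB): F_i = 10^(NF_i/10), G_i = 10^(G_i,dB/10)
  Stage 1: F_1 = 10^(0.347/10) = 1.083, G_1 = 10^(24.6/10) = 288.4
  Stage 2: F_2 = 10^(4.87/10) = 3.069, G_2 = 10^(9.13/10) = 8.185
  Stage 3: F_3 = 10^(7.07/10) = 5.093, G_3 = 10^(17.3/10) = 53.70
Friis cascade:
  F = 1.083 + (3.069 − 1)/288.4 + (5.093 − 1)/2360 = 1.092
NF = 10 log₁₀(1.092) = 0.38 dB

0.38 dB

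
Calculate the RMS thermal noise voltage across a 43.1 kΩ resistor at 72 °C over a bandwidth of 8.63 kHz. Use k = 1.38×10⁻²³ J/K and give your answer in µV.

2.66 µV

T = 72 °C + 273.15 = 345.15 K
V_n = √(4kTRB)
4kTRB = 4 × 1.38×10⁻²³ × 345.15 × 4.31×10⁴ × 8.63×10³ = 7.09×10⁻¹² V²
V_n = √(7.09×10⁻¹²) = 2.66×10⁻⁶ V = 2.66 µV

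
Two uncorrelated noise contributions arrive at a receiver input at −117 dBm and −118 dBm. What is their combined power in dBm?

Convert to linear, add, convert back:
P₁ = 2.00×10⁻¹⁵ W, P₂ = 1.58×10⁻¹⁵ W
P_tot = 3.58×10⁻¹⁵ W → 10 log₁₀(P_tot / 10⁻³) = −114.5 dBm

−114.5 dBm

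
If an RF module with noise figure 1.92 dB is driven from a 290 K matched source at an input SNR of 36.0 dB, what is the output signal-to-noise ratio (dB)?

By definition F = SNR_in/SNR_out, so in dB: SNR_out = SNR_in − NF
SNR_out = 36.0 − 1.92 = 34.08 dB

34.08 dB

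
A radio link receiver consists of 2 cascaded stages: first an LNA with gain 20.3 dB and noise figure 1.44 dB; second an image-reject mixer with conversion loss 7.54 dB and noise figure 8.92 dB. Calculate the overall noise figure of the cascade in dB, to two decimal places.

1.63 dB

Convert to linear (a loss of L dB is a gain of −L dB): F_i = 10^(NF_i/10), G_i = 10^(G_i,dB/10)
  Stage 1: F_1 = 10^(1.44/10) = 1.393, G_1 = 10^(20.3/10) = 107.2
  Stage 2: F_2 = 10^(8.92/10) = 7.798, G_2 = 10^(−7.54/10) = 0.1762
Friis cascade:
  F = 1.393 + (7.798 − 1)/107.2 = 1.457
NF = 10 log₁₀(1.457) = 1.63 dB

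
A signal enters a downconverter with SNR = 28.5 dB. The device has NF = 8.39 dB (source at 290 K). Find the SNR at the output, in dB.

By definition F = SNR_in/SNR_out, so in dB: SNR_out = SNR_in − NF
SNR_out = 28.5 − 8.39 = 20.11 dB

20.11 dB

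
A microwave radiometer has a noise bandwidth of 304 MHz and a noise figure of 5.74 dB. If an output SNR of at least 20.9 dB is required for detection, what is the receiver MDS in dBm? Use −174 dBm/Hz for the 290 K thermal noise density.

−62.5 dBm

Sensitivity = −174 + 10 log₁₀(B) + NF + SNR_min
= −174 + 84.83 + 5.74 + 20.9
= −62.53 dBm → −62.5 dBm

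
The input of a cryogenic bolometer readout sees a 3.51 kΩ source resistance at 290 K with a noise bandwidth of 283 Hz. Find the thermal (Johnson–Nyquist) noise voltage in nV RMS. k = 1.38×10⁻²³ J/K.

126 nV

V_n = √(4kTRB)
4kTRB = 4 × 1.38×10⁻²³ × 290 × 3.51×10³ × 2.83×10² = 1.59×10⁻¹⁴ V²
V_n = √(1.59×10⁻¹⁴) = 1.26×10⁻⁷ V = 126 nV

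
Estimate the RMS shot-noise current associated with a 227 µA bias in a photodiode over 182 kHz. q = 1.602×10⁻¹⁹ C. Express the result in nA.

I_n = √(2qI·B)
2qI·B = 2 × 1.602×10⁻¹⁹ × 2.27×10⁻⁴ × 1.82×10⁵ = 1.32×10⁻¹⁷ A²
I_n = √(1.32×10⁻¹⁷) = 3.64×10⁻⁹ A = 3.64 nA

3.64 nA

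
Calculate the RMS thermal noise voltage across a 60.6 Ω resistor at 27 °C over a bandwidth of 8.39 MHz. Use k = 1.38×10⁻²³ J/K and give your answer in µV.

T = 27 °C + 273.15 = 300.15 K
V_n = √(4kTRB)
4kTRB = 4 × 1.38×10⁻²³ × 300.15 × 6.06×10¹ × 8.39×10⁶ = 8.42×10⁻¹² V²
V_n = √(8.42×10⁻¹²) = 2.90×10⁻⁶ V = 2.90 µV

2.90 µV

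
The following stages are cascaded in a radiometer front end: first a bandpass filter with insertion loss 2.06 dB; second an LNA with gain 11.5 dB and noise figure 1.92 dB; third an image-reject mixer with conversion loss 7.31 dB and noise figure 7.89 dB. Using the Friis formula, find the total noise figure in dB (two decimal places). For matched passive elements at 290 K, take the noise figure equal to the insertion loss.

Convert to linear (a loss of L dB is a gain of −L dB): F_i = 10^(NF_i/10), G_i = 10^(G_i,dB/10)
  Stage 1: F_1 = 10^(2.06/10) = 1.607, G_1 = 10^(−2.06/10) = 0.6223
  Stage 2: F_2 = 10^(1.92/10) = 1.556, G_2 = 10^(11.5/10) = 14.13
  Stage 3: F_3 = 10^(7.89/10) = 6.152, G_3 = 10^(−7.31/10) = 0.1858
Friis cascade:
  F = 1.607 + (1.556 − 1)/0.6223 + (6.152 − 1)/8.790 = 3.086
NF = 10 log₁₀(3.086) = 4.89 dB

4.89 dB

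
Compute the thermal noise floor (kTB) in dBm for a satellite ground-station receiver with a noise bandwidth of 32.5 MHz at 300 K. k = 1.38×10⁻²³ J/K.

P_n = kTB = 1.38×10⁻²³ × 300 × 3.25×10⁷ = 1.35×10⁻¹³ W
In dBm: 10 log₁₀(1.35×10⁻¹³ / 10⁻³) = −98.7 dBm

−98.7 dBm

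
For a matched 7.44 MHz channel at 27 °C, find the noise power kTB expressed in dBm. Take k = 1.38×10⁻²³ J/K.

−105.1 dBm

T = 27 °C + 273.15 = 300.15 K
P_n = kTB = 1.38×10⁻²³ × 300.15 × 7.44×10⁶ = 3.08×10⁻¹⁴ W
In dBm: 10 log₁₀(3.08×10⁻¹⁴ / 10⁻³) = −105.1 dBm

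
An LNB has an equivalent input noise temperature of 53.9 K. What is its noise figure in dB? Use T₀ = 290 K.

F = 1 + T_e/T₀ = 1 + 53.9/290 = 1.18586
NF = 10 log₁₀(1.18586) = 0.740 dB

0.740 dB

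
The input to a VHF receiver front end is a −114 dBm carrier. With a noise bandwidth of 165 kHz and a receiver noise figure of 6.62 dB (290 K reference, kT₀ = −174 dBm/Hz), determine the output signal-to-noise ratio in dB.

1.2 dB

Noise floor: N = −174 + 10 log₁₀(B) + NF
10 log₁₀(1.65×10⁵) = 52.17 dB
N = −174 + 52.17 + 6.62 = −115.21 dBm
SNR = P_sig − N = −114 − (−115.21) = 1.21 dB → 1.2 dB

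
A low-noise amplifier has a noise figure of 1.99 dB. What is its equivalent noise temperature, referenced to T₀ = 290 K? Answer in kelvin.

169 K

F = 10^(1.99/10) = 1.58125
T_e = (F − 1)·T₀ = (1.58125 − 1) × 290 = 169 K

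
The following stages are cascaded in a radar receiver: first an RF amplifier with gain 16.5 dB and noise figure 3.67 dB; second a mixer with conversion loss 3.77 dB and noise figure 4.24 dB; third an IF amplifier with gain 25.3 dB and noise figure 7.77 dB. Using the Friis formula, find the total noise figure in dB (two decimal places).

Convert to linear (a loss of L dB is a gain of −L dB): F_i = 10^(NF_i/10), G_i = 10^(G_i,dB/10)
  Stage 1: F_1 = 10^(3.67/10) = 2.328, G_1 = 10^(16.5/10) = 44.67
  Stage 2: F_2 = 10^(4.24/10) = 2.655, G_2 = 10^(−3.77/10) = 0.4198
  Stage 3: F_3 = 10^(7.77/10) = 5.984, G_3 = 10^(25.3/10) = 338.8
Friis cascade:
  F = 2.328 + (2.655 − 1)/44.67 + (5.984 − 1)/18.75 = 2.631
NF = 10 log₁₀(2.631) = 4.20 dB

4.20 dB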